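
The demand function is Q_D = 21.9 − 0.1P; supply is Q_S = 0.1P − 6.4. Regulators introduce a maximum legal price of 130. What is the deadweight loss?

In inverse form: demand P = 219 − 10Q, supply P = 64 + 10Q.
Competitive equilibrium: 219 − 10Q = 64 + 10Q → Q* = 7.75, P* = 141.5.
At the ceiling P = 130, quantity supplied = (130 − 64)/10 = 6.6.
Willingness to pay at Q' = 6.6: 219 − 10·6.6 = 153.
ΔQ = 7.75 − 6.6 = 1.15; wedge = 153 − 130 = 23.
Deadweight loss = ½ × 1.15 × 23 = 13.225.

13.225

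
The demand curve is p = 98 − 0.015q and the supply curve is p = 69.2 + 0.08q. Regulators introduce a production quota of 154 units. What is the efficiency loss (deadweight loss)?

Competitive equilibrium: 98 − 0.015q = 69.2 + 0.08q → q* = 303.1579, p* = 93.4526.
At q = 154: demand price = 98 − 0.015·154 = 95.69; supply price = 69.2 + 0.08·154 = 81.52.
Δq = 303.1579 − 154 = 149.1579; wedge = 95.69 − 81.52 = 14.17.
The triangle = ½ × 149.1579 × 14.17 = 1056.78.

1056.78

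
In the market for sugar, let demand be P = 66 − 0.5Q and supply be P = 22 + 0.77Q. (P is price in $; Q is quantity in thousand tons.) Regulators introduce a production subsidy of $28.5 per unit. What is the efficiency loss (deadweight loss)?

$319.78 thousand

Competitive equilibrium: 66 − 0.5Q = 22 + 0.77Q → Q* = 34.6457, P* = 48.6772.
The subsidy lowers effective supply by 28.5: P = 0.77Q − 6.5.
New quantity: 66 − 0.5Q = 0.77Q − 6.5 → Q' = 57.0866.
Overproduction ΔQ = 57.0866 − 34.6457 = 22.4409; wedge = subsidy = 28.5.
DWL = ½ × 22.4409 × 28.5 = $319.78 thousand.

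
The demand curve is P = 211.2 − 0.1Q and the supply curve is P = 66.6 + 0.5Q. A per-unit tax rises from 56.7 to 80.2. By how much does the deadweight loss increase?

Competitive equilibrium: 211.2 − 0.1Q = 66.6 + 0.5Q → Q* = 241, P* = 187.1.
For a per-unit tax t: ΔQ = t/0.6, so DWL = ½·t·(t/0.6) = t²/1.2.
At t = 56.7: DWL = 2679.075. At t = 80.2: DWL = 5360.033.
Increase = 5360.033 − 2679.075 = 2680.96.

2680.96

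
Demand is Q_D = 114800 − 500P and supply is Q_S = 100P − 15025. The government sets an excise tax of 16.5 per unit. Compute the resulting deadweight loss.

11343.75

In inverse form: demand P = 229.6 − 0.002Q, supply P = 150.25 + 0.01Q.
Competitive equilibrium: 229.6 − 0.002Q = 150.25 + 0.01Q → Q* = 6612.5, P* = 216.375.
With the tax, the buyer price exceeds the seller price by 16.5: (229.6 − 0.002Q) − (150.25 + 0.01Q) = 16.5 → Q' = 5237.5.
ΔQ = 6612.5 − 5237.5 = 1375; the wedge equals the tax, 16.5.
Deadweight loss = ½ × 1375 × 16.5 = 11343.75.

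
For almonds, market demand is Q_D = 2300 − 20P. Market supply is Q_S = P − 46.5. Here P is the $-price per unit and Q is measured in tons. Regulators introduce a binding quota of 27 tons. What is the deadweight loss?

In inverse form: demand P = 115 − 0.05Q, supply P = 46.5 + Q.
Competitive equilibrium: 115 − 0.05Q = 46.5 + Q → Q* = 65.2381, P* = 111.7381.
At Q = 27: demand price = 115 − 0.05·27 = 113.65; supply price = 46.5 + 1·27 = 73.5.
ΔQ = 65.2381 − 27 = 38.2381; wedge = 113.65 − 73.5 = 40.15.
DWL = ½ × 38.2381 × 40.15 = $767.63.

$767.63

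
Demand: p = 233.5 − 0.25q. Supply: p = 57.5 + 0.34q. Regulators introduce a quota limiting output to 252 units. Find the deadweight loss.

Competitive equilibrium: 233.5 − 0.25q = 57.5 + 0.34q → q* = 298.3051, p* = 158.9237.
At q = 252: demand price = 233.5 − 0.25·252 = 170.5; supply price = 57.5 + 0.34·252 = 143.18.
Δq = 298.3051 − 252 = 46.3051; wedge = 170.5 − 143.18 = 27.32.
Deadweight loss = ½ × 46.3051 × 27.32 = 632.53.

632.53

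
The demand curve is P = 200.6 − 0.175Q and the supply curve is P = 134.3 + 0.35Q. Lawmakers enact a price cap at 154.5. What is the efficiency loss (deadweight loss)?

1234.29

Competitive equilibrium: 200.6 − 0.175Q = 134.3 + 0.35Q → Q* = 126.2857, P* = 178.5.
At the ceiling P = 154.5, quantity supplied = (154.5 − 134.3)/0.35 = 57.7143.
Willingness to pay at Q' = 57.7143: 200.6 − 0.175·57.7143 = 190.5.
ΔQ = 126.2857 − 57.7143 = 68.5714; wedge = 190.5 − 154.5 = 36.
DWL = ½ × 68.5714 × 36 = 1234.29.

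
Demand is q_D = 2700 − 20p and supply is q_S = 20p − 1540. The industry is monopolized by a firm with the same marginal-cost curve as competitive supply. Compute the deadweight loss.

1868.89

In inverse form: demand p = 135 − 0.05q, supply p = 77 + 0.05q.
Competitive equilibrium: 135 − 0.05q = 77 + 0.05q → q* = 580, p* = 106.
Marginal revenue: MR = 135 − 0.1q. Set MR = MC: 135 − 0.1q = 77 + 0.05q → q_m = 386.66667.
Price p_m = 135 − 0.05·386.66667 = 115.66667; MC(q_m) = 77 + 0.05·386.66667 = 96.33333.
Competitive q* = 580, so Δq = 193.33333; wedge = 115.66667 − 96.33333 = 19.33334.
Welfare loss = ½ × 193.33333 × 19.33334 = 1868.89.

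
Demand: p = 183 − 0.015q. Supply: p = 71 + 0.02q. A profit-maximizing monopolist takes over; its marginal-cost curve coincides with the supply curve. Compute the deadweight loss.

Competitive equilibrium: 183 − 0.015q = 71 + 0.02q → q* = 3200, p* = 135.
Marginal revenue: MR = 183 − 0.03q. Set MR = MC: 183 − 0.03q = 71 + 0.02q → q_m = 2240.
Price p_m = 183 − 0.015·2240 = 149.4; MC(q_m) = 71 + 0.02·2240 = 115.8.
Competitive q* = 3200, so Δq = 960; wedge = 149.4 − 115.8 = 33.6.
Deadweight loss = ½ × 960 × 33.6 = 16128.

16128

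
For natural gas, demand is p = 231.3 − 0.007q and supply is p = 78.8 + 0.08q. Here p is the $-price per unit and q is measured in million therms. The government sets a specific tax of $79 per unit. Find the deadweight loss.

Competitive equilibrium: 231.3 − 0.007q = 78.8 + 0.08q → q* = 1752.8736, p* = 219.0299.
With the tax, the buyer price exceeds the seller price by 79: (231.3 − 0.007q) − (78.8 + 0.08q) = 79 → q' = 844.8276.
Δq = 1752.8736 − 844.8276 = 908.046; the wedge equals the tax, 79.
Deadweight loss = ½ × 908.046 × 79 = $35867.82 million.

$35867.82 million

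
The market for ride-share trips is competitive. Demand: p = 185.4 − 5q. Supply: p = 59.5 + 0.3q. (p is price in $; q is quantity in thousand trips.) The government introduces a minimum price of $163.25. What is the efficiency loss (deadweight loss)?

$989.63 thousand

Competitive equilibrium: 185.4 − 5q = 59.5 + 0.3q → q* = 23.7547, p* = 66.6264.
At the floor p = 163.25, quantity demanded = (185.4 − 163.25)/5 = 4.43.
Sellers' marginal cost at q' = 4.43: 59.5 + 0.3·4.43 = 60.829.
Δq = 23.7547 − 4.43 = 19.3247; wedge = 163.25 − 60.829 = 102.421.
Deadweight loss = ½ × 19.3247 × 102.421 = $989.63 thousand.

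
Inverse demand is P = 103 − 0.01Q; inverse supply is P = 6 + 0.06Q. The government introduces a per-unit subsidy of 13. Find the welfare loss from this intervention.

1207.14

Competitive equilibrium: 103 − 0.01Q = 6 + 0.06Q → Q* = 1385.7143, P* = 89.1429.
The subsidy lowers effective supply by 13: P = 0.06Q − 7.
New quantity: 103 − 0.01Q = 0.06Q − 7 → Q' = 1571.4286.
Overproduction ΔQ = 1571.4286 − 1385.7143 = 185.7143; wedge = subsidy = 13.
The triangle = ½ × 185.7143 × 13 = 1207.14.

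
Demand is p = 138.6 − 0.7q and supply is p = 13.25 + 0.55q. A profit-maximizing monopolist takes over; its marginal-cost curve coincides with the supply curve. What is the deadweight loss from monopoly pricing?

Competitive equilibrium: 138.6 − 0.7q = 13.25 + 0.55q → q* = 100.28, p* = 68.404.
Marginal revenue: MR = 138.6 − 1.4q. Set MR = MC: 138.6 − 1.4q = 13.25 + 0.55q → q_m = 64.28205.
Price p_m = 138.6 − 0.7·64.28205 = 93.60257; MC(q_m) = 13.25 + 0.55·64.28205 = 48.60513.
Competitive q* = 100.28, so Δq = 35.99795; wedge = 93.60257 − 48.60513 = 44.99744.
DWL = ½ × 35.99795 × 44.99744 = 809.91.

809.91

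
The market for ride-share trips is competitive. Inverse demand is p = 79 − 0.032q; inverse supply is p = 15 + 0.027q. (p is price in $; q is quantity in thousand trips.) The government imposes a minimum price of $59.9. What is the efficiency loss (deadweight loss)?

Competitive equilibrium: 79 − 0.032q = 15 + 0.027q → q* = 1084.7458, p* = 44.2881.
At the floor p = 59.9, quantity demanded = (79 − 59.9)/0.032 = 596.875.
Sellers' marginal cost at q' = 596.875: 15 + 0.027·596.875 = 31.1156.
Δq = 1084.7458 − 596.875 = 487.8708; wedge = 59.9 − 31.1156 = 28.7844.
The triangle = ½ × 487.8708 × 28.7844 = $7021.53 thousand.

$7021.53 thousand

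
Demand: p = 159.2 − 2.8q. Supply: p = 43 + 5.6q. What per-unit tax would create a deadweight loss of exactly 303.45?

Competitive equilibrium: 159.2 − 2.8q = 43 + 5.6q → q* = 13.8333, p* = 120.4667.
A tax t gives Δq = t/8.4 and wedge t, so DWL = t²/16.8.
t²/16.8 = 303.45 → t² = 5097.96 → t = 71.4.

71.4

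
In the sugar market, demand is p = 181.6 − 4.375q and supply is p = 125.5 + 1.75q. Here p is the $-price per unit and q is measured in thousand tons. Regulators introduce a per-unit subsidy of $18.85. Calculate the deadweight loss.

$29.01 thousand

Competitive equilibrium: 181.6 − 4.375q = 125.5 + 1.75q → q* = 9.1592, p* = 141.5286.
The subsidy lowers effective supply by 18.85: p = 106.65 + 1.75q.
New quantity: 181.6 − 4.375q = 106.65 + 1.75q → q' = 12.2367.
Overproduction Δq = 12.2367 − 9.1592 = 3.0775; wedge = subsidy = 18.85.
Deadweight loss = ½ × 3.0775 × 18.85 = $29.01 thousand.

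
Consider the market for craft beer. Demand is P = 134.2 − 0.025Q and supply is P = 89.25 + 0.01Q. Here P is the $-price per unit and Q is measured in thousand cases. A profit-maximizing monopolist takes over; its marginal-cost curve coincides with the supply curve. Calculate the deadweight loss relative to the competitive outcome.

$5011.17 thousand

Competitive equilibrium: 134.2 − 0.025Q = 89.25 + 0.01Q → Q* = 1284.28571, P* = 102.09286.
Marginal revenue: MR = 134.2 − 0.05Q. Set MR = MC: 134.2 − 0.05Q = 89.25 + 0.01Q → Q_m = 749.16667.
Price P_m = 134.2 − 0.025·749.16667 = 115.47083; MC(Q_m) = 89.25 + 0.01·749.16667 = 96.74167.
Competitive Q* = 1284.28571, so ΔQ = 535.11904; wedge = 115.47083 − 96.74167 = 18.72916.
Welfare loss = ½ × 535.11904 × 18.72916 = $5011.17 thousand.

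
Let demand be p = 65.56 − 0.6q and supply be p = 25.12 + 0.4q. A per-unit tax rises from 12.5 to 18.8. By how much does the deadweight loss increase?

98.595

Competitive equilibrium: 65.56 − 0.6q = 25.12 + 0.4q → q* = 40.44, p* = 41.296.
For a per-unit tax t: Δq = t/1, so DWL = ½·t·(t/1) = t²/2.
At t = 12.5: DWL = 78.125. At t = 18.8: DWL = 176.72.
Increase = 176.72 − 78.125 = 98.595.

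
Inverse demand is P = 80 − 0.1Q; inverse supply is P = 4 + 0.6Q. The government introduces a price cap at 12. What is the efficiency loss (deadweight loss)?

Competitive equilibrium: 80 − 0.1Q = 4 + 0.6Q → Q* = 108.5714, P* = 69.1429.
At the ceiling P = 12, quantity supplied = (12 − 4)/0.6 = 13.3333.
Willingness to pay at Q' = 13.3333: 80 − 0.1·13.3333 = 78.6667.
ΔQ = 108.5714 − 13.3333 = 95.2381; wedge = 78.6667 − 12 = 66.6667.
DWL = ½ × 95.2381 × 66.6667 = 3174.60.

3174.60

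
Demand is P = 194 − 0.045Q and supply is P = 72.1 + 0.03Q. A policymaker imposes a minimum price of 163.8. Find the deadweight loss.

34145.25

Competitive equilibrium: 194 − 0.045Q = 72.1 + 0.03Q → Q* = 1625.33333, P* = 120.86.
At the floor P = 163.8, quantity demanded = (194 − 163.8)/0.045 = 671.11111.
Sellers' marginal cost at Q' = 671.11111: 72.1 + 0.03·671.11111 = 92.23333.
ΔQ = 1625.33333 − 671.11111 = 954.22222; wedge = 163.8 − 92.23333 = 71.56667.
Welfare loss = ½ × 954.22222 × 71.56667 = 34145.25.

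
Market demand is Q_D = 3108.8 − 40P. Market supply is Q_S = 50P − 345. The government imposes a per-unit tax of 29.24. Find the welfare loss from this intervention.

9499.75

In inverse form: demand P = 77.72 − 0.025Q, supply P = 6.9 + 0.02Q.
Competitive equilibrium: 77.72 − 0.025Q = 6.9 + 0.02Q → Q* = 1573.7778, P* = 38.3756.
With the tax, the buyer price exceeds the seller price by 29.24: (77.72 − 0.025Q) − (6.9 + 0.02Q) = 29.24 → Q' = 924.
ΔQ = 1573.7778 − 924 = 649.7778; the wedge equals the tax, 29.24.
DWL = ½ × 649.7778 × 29.24 = 9499.75.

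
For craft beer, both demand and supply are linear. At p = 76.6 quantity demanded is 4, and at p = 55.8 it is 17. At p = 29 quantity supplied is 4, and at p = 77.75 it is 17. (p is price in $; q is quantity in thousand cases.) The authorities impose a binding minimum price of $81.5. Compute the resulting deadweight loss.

$382.62 thousand

Demand slope = (55.8 − 76.6)/(17 − 4) = −1.6, so p = 83 − 1.6q.
Supply slope = (77.75 − 29)/(17 − 4) = 3.75, so p = 14 + 3.75q.
Competitive equilibrium: 83 − 1.6q = 14 + 3.75q → q* = 12.8972, p* = 62.3645.
At the floor p = 81.5, quantity demanded = (83 − 81.5)/1.6 = 0.9375.
Sellers' marginal cost at q' = 0.9375: 14 + 3.75·0.9375 = 17.5156.
Δq = 12.8972 − 0.9375 = 11.9597; wedge = 81.5 − 17.5156 = 63.9844.
Deadweight loss = ½ × 11.9597 × 63.9844 = $382.62 thousand.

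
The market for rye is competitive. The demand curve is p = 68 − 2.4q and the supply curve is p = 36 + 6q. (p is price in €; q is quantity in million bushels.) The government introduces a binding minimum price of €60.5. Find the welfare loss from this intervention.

Competitive equilibrium: 68 − 2.4q = 36 + 6q → q* = 3.8095, p* = 58.8571.
At the floor p = 60.5, quantity demanded = (68 − 60.5)/2.4 = 3.125.
Sellers' marginal cost at q' = 3.125: 36 + 6·3.125 = 54.75.
Δq = 3.8095 − 3.125 = 0.6845; wedge = 60.5 − 54.75 = 5.75.
Deadweight loss = ½ × 0.6845 × 5.75 = €1.97 million.

€1.97 million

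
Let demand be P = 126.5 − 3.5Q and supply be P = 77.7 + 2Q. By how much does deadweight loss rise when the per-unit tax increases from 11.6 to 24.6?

42.78

Competitive equilibrium: 126.5 − 3.5Q = 77.7 + 2Q → Q* = 8.8727, P* = 95.4455.
For a per-unit tax t: ΔQ = t/5.5, so DWL = ½·t·(t/5.5) = t²/11.
At t = 11.6: DWL = 12.233. At t = 24.6: DWL = 55.015.
Increase = 55.015 − 12.233 = 42.78.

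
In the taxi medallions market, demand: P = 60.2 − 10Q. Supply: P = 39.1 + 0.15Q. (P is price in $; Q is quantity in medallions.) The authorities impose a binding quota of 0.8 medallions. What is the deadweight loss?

Competitive equilibrium: 60.2 − 10Q = 39.1 + 0.15Q → Q* = 2.0788, P* = 39.4118.
At Q = 0.8: demand price = 60.2 − 10·0.8 = 52.2; supply price = 39.1 + 0.15·0.8 = 39.22.
ΔQ = 2.0788 − 0.8 = 1.2788; wedge = 52.2 − 39.22 = 12.98.
Deadweight loss = ½ × 1.2788 × 12.98 = $8.30.

$8.30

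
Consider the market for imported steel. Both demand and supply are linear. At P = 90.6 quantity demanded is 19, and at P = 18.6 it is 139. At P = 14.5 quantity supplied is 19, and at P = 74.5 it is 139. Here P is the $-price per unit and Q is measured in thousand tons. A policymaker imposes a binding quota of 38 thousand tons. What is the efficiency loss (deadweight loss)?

Demand slope = (18.6 − 90.6)/(139 − 19) = −0.6, so P = 102 − 0.6Q.
Supply slope = (74.5 − 14.5)/(139 − 19) = 0.5, so P = 5 + 0.5Q.
Competitive equilibrium: 102 − 0.6Q = 5 + 0.5Q → Q* = 88.1818, P* = 49.0909.
At Q = 38: demand price = 102 − 0.6·38 = 79.2; supply price = 5 + 0.5·38 = 24.
ΔQ = 88.1818 − 38 = 50.1818; wedge = 79.2 − 24 = 55.2.
The triangle = ½ × 50.1818 × 55.2 = $1385.02 thousand.

$1385.02 thousand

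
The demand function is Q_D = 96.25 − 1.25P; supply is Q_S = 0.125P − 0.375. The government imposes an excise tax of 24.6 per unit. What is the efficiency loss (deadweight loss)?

In inverse form: demand P = 77 − 0.8Q, supply P = 3 + 8Q.
Competitive equilibrium: 77 − 0.8Q = 3 + 8Q → Q* = 8.4091, P* = 70.2727.
With the tax, the buyer price exceeds the seller price by 24.6: (77 − 0.8Q) − (3 + 8Q) = 24.6 → Q' = 5.6136.
ΔQ = 8.4091 − 5.6136 = 2.7955; the wedge equals the tax, 24.6.
Deadweight loss = ½ × 2.7955 × 24.6 = 34.38.

34.38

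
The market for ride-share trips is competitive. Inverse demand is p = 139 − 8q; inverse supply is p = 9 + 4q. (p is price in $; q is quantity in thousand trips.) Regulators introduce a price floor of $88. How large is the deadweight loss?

Competitive equilibrium: 139 − 8q = 9 + 4q → q* = 10.8333, p* = 52.3333.
At the floor p = 88, quantity demanded = (139 − 88)/8 = 6.375.
Sellers' marginal cost at q' = 6.375: 9 + 4·6.375 = 34.5.
Δq = 10.8333 − 6.375 = 4.4583; wedge = 88 − 34.5 = 53.5.
Welfare loss = ½ × 4.4583 × 53.5 = $119.26 thousand.

$119.26 thousand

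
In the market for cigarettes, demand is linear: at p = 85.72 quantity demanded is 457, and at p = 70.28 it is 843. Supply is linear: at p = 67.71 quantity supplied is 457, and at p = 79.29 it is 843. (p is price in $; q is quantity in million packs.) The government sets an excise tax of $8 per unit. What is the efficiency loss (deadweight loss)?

$457.14 million

Demand slope = (70.28 − 85.72)/(843 − 457) = −0.04, so p = 104 − 0.04q.
Supply slope = (79.29 − 67.71)/(843 − 457) = 0.03, so p = 54 + 0.03q.
Competitive equilibrium: 104 − 0.04q = 54 + 0.03q → q* = 714.2857, p* = 75.4286.
With the tax, the buyer price exceeds the seller price by 8: (104 − 0.04q) − (54 + 0.03q) = 8 → q' = 600.
Δq = 714.2857 − 600 = 114.2857; the wedge equals the tax, 8.
Welfare loss = ½ × 114.2857 × 8 = $457.14 million.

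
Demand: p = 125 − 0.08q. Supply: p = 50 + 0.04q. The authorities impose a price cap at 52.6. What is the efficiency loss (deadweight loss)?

18816

Competitive equilibrium: 125 − 0.08q = 50 + 0.04q → q* = 625, p* = 75.
At the ceiling p = 52.6, quantity supplied = (52.6 − 50)/0.04 = 65.
Willingness to pay at q' = 65: 125 − 0.08·65 = 119.8.
Δq = 625 − 65 = 560; wedge = 119.8 − 52.6 = 67.2.
Deadweight loss = ½ × 560 × 67.2 = 18816.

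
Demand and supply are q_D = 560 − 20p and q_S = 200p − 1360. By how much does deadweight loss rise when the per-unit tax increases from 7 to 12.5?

In inverse form: demand p = 28 − 0.05q, supply p = 6.8 + 0.005q.
Competitive equilibrium: 28 − 0.05q = 6.8 + 0.005q → q* = 385.4545, p* = 8.7273.
For a per-unit tax t: Δq = t/0.055, so DWL = ½·t·(t/0.055) = t²/0.11.
At t = 7: DWL = 445.455. At t = 12.5: DWL = 1420.455.
Increase = 1420.455 − 445.455 = 975.

975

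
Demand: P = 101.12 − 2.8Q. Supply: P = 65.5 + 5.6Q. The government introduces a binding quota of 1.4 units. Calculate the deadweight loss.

Competitive equilibrium: 101.12 − 2.8Q = 65.5 + 5.6Q → Q* = 4.2405, P* = 89.2467.
At Q = 1.4: demand price = 101.12 − 2.8·1.4 = 97.2; supply price = 65.5 + 5.6·1.4 = 73.34.
ΔQ = 4.2405 − 1.4 = 2.8405; wedge = 97.2 − 73.34 = 23.86.
DWL = ½ × 2.8405 × 23.86 = 33.89.

33.89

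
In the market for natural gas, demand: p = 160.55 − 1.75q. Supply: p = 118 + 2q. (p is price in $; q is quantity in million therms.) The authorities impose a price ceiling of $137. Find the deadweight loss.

Competitive equilibrium: 160.55 − 1.75q = 118 + 2q → q* = 11.3467, p* = 140.6933.
At the ceiling p = 137, quantity supplied = (137 − 118)/2 = 9.5.
Willingness to pay at q' = 9.5: 160.55 − 1.75·9.5 = 143.925.
Δq = 11.3467 − 9.5 = 1.8467; wedge = 143.925 − 137 = 6.925.
DWL = ½ × 1.8467 × 6.925 = $6.39 million.

$6.39 million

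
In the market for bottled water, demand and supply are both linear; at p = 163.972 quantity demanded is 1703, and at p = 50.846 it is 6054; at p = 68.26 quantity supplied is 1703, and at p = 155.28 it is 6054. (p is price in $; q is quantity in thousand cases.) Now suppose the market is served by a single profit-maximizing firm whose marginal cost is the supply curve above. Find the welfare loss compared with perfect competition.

Demand slope = (50.846 − 163.972)/(6054 − 1703) = −0.026, so p = 208.25 − 0.026q.
Supply slope = (155.28 − 68.26)/(6054 − 1703) = 0.02, so p = 34.2 + 0.02q.
Competitive equilibrium: 208.25 − 0.026q = 34.2 + 0.02q → q* = 3783.69565, p* = 109.87391.
Marginal revenue: MR = 208.25 − 0.052q. Set MR = MC: 208.25 − 0.052q = 34.2 + 0.02q → q_m = 2417.36111.
Price p_m = 208.25 − 0.026·2417.36111 = 145.39861; MC(q_m) = 34.2 + 0.02·2417.36111 = 82.54722.
Competitive q* = 3783.69565, so Δq = 1366.33454; wedge = 145.39861 − 82.54722 = 62.85139.
The triangle = ½ × 1366.33454 × 62.85139 = $42938.01 thousand.

$42938.01 thousand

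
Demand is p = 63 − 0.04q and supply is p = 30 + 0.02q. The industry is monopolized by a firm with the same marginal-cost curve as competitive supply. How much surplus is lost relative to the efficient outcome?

Competitive equilibrium: 63 − 0.04q = 30 + 0.02q → q* = 550, p* = 41.
Marginal revenue: MR = 63 − 0.08q. Set MR = MC: 63 − 0.08q = 30 + 0.02q → q_m = 330.
Price p_m = 63 − 0.04·330 = 49.8; MC(q_m) = 30 + 0.02·330 = 36.6.
Competitive q* = 550, so Δq = 220; wedge = 49.8 − 36.6 = 13.2.
The triangle = ½ × 220 × 13.2 = 1452.

1452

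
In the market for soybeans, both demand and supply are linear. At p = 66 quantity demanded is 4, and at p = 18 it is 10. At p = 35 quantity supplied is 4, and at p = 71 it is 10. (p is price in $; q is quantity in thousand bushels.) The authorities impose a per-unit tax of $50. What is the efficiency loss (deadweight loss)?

$89.29 thousand

Demand slope = (18 − 66)/(10 − 4) = −8, so p = 98 − 8q.
Supply slope = (71 − 35)/(10 − 4) = 6, so p = 11 + 6q.
Competitive equilibrium: 98 − 8q = 11 + 6q → q* = 6.2143, p* = 48.2857.
With the tax, the buyer price exceeds the seller price by 50: (98 − 8q) − (11 + 6q) = 50 → q' = 2.6429.
Δq = 6.2143 − 2.6429 = 3.5714; the wedge equals the tax, 50.
Welfare loss = ½ × 3.5714 × 50 = $89.29 thousand.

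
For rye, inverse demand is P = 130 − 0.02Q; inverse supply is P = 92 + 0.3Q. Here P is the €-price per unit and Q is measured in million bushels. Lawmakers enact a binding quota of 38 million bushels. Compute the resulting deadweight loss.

Competitive equilibrium: 130 − 0.02Q = 92 + 0.3Q → Q* = 118.75, P* = 127.625.
At Q = 38: demand price = 130 − 0.02·38 = 129.24; supply price = 92 + 0.3·38 = 103.4.
ΔQ = 118.75 − 38 = 80.75; wedge = 129.24 − 103.4 = 25.84.
The triangle = ½ × 80.75 × 25.84 = €1043.29 million.

€1043.29 million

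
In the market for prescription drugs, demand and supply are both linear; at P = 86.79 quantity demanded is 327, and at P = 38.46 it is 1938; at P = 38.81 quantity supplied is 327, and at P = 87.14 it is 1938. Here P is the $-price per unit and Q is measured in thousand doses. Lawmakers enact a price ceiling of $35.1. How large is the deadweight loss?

Demand slope = (38.46 − 86.79)/(1938 − 327) = −0.03, so P = 96.6 − 0.03Q.
Supply slope = (87.14 − 38.81)/(1938 − 327) = 0.03, so P = 29 + 0.03Q.
Competitive equilibrium: 96.6 − 0.03Q = 29 + 0.03Q → Q* = 1126.66667, P* = 62.8.
At the ceiling P = 35.1, quantity supplied = (35.1 − 29)/0.03 = 203.33333.
Willingness to pay at Q' = 203.33333: 96.6 − 0.03·203.33333 = 90.5.
ΔQ = 1126.66667 − 203.33333 = 923.33334; wedge = 90.5 − 35.1 = 55.4.
DWL = ½ × 923.33334 × 55.4 = $25576.33 thousand.

$25576.33 thousand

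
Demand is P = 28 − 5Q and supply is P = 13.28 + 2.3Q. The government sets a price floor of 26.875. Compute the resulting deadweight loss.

Competitive equilibrium: 28 − 5Q = 13.28 + 2.3Q → Q* = 2.0164, P* = 17.9178.
At the floor P = 26.875, quantity demanded = (28 − 26.875)/5 = 0.225.
Sellers' marginal cost at Q' = 0.225: 13.28 + 2.3·0.225 = 13.7975.
ΔQ = 2.0164 − 0.225 = 1.7914; wedge = 26.875 − 13.7975 = 13.0775.
Deadweight loss = ½ × 1.7914 × 13.0775 = 11.71.

11.71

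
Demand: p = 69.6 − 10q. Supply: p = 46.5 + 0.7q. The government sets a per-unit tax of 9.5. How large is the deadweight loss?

4.22

Competitive equilibrium: 69.6 − 10q = 46.5 + 0.7q → q* = 2.1589, p* = 48.0112.
With the tax, the buyer price exceeds the seller price by 9.5: (69.6 − 10q) − (46.5 + 0.7q) = 9.5 → q' = 1.271.
Δq = 2.1589 − 1.271 = 0.8879; the wedge equals the tax, 9.5.
Welfare loss = ½ × 0.8879 × 9.5 = 4.22.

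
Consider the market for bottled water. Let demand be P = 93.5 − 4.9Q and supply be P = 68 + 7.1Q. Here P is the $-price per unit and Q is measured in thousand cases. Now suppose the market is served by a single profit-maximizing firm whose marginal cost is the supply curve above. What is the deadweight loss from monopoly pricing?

Competitive equilibrium: 93.5 − 4.9Q = 68 + 7.1Q → Q* = 2.125, P* = 83.0875.
Marginal revenue: MR = 93.5 − 9.8Q. Set MR = MC: 93.5 − 9.8Q = 68 + 7.1Q → Q_m = 1.5089.
Price P_m = 93.5 − 4.9·1.5089 = 86.1064; MC(Q_m) = 68 + 7.1·1.5089 = 78.7132.
Competitive Q* = 2.125, so ΔQ = 0.6161; wedge = 86.1064 − 78.7132 = 7.3932.
Deadweight loss = ½ × 0.6161 × 7.3932 = $2.28 thousand.

$2.28 thousand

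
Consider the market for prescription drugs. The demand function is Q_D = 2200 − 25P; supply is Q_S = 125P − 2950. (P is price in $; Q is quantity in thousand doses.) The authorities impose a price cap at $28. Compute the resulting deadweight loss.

In inverse form: demand P = 88 − 0.04Q, supply P = 23.6 + 0.008Q.
Competitive equilibrium: 88 − 0.04Q = 23.6 + 0.008Q → Q* = 1341.6667, P* = 34.3333.
At the ceiling P = 28, quantity supplied = (28 − 23.6)/0.008 = 550.
Willingness to pay at Q' = 550: 88 − 0.04·550 = 66.
ΔQ = 1341.6667 − 550 = 791.6667; wedge = 66 − 28 = 38.
DWL = ½ × 791.6667 × 38 = $15041.67 thousand.

$15041.67 thousand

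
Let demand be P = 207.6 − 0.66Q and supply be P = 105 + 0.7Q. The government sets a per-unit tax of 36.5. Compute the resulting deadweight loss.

489.80

Competitive equilibrium: 207.6 − 0.66Q = 105 + 0.7Q → Q* = 75.4412, P* = 157.8088.
With the tax, the buyer price exceeds the seller price by 36.5: (207.6 − 0.66Q) − (105 + 0.7Q) = 36.5 → Q' = 48.6029.
ΔQ = 75.4412 − 48.6029 = 26.8383; the wedge equals the tax, 36.5.
Welfare loss = ½ × 26.8383 × 36.5 = 489.80.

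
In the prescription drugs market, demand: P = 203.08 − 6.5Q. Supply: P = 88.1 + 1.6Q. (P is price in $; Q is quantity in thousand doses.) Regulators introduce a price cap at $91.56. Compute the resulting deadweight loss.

Competitive equilibrium: 203.08 − 6.5Q = 88.1 + 1.6Q → Q* = 14.1951, P* = 110.8121.
At the ceiling P = 91.56, quantity supplied = (91.56 − 88.1)/1.6 = 2.1625.
Willingness to pay at Q' = 2.1625: 203.08 − 6.5·2.1625 = 189.0238.
ΔQ = 14.1951 − 2.1625 = 12.0326; wedge = 189.0238 − 91.56 = 97.4638.
DWL = ½ × 12.0326 × 97.4638 = $586.37 thousand.

$586.37 thousand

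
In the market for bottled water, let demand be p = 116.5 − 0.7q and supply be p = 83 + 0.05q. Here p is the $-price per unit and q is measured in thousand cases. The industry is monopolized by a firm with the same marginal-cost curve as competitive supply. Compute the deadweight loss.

$174.36 thousand

Competitive equilibrium: 116.5 − 0.7q = 83 + 0.05q → q* = 44.66667, p* = 85.23333.
Marginal revenue: MR = 116.5 − 1.4q. Set MR = MC: 116.5 − 1.4q = 83 + 0.05q → q_m = 23.10345.
Price p_m = 116.5 − 0.7·23.10345 = 100.32759; MC(q_m) = 83 + 0.05·23.10345 = 84.15517.
Competitive q* = 44.66667, so Δq = 21.56322; wedge = 100.32759 − 84.15517 = 16.17242.
The triangle = ½ × 21.56322 × 16.17242 = $174.36 thousand.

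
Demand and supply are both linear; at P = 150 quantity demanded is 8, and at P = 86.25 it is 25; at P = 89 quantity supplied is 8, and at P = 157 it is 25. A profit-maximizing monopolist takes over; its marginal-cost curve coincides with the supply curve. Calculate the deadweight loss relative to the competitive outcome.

Demand slope = (86.25 − 150)/(25 − 8) = −3.75, so P = 180 − 3.75Q.
Supply slope = (157 − 89)/(25 − 8) = 4, so P = 57 + 4Q.
Competitive equilibrium: 180 − 3.75Q = 57 + 4Q → Q* = 15.871, P* = 120.4839.
Marginal revenue: MR = 180 − 7.5Q. Set MR = MC: 180 − 7.5Q = 57 + 4Q → Q_m = 10.6957.
Price P_m = 180 − 3.75·10.6957 = 139.8911; MC(Q_m) = 57 + 4·10.6957 = 99.7828.
Competitive Q* = 15.871, so ΔQ = 5.1753; wedge = 139.8911 − 99.7828 = 40.1083.
Deadweight loss = ½ × 5.1753 × 40.1083 = 103.79.

103.79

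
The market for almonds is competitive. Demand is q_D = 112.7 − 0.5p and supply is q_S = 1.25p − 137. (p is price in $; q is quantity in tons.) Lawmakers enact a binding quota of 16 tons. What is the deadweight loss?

$900.18

In inverse form: demand p = 225.4 − 2q, supply p = 109.6 + 0.8q.
Competitive equilibrium: 225.4 − 2q = 109.6 + 0.8q → q* = 41.3571, p* = 142.6857.
At q = 16: demand price = 225.4 − 2·16 = 193.4; supply price = 109.6 + 0.8·16 = 122.4.
Δq = 41.3571 − 16 = 25.3571; wedge = 193.4 − 122.4 = 71.
DWL = ½ × 25.3571 × 71 = $900.18.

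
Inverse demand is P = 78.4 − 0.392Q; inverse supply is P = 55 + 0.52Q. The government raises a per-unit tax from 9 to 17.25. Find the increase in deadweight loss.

Competitive equilibrium: 78.4 − 0.392Q = 55 + 0.52Q → Q* = 25.6579, P* = 68.3421.
For a per-unit tax t: ΔQ = t/0.912, so DWL = ½·t·(t/0.912) = t²/1.824.
At t = 9: DWL = 44.408. At t = 17.25: DWL = 163.137.
Increase = 163.137 − 44.408 = 118.73.

118.73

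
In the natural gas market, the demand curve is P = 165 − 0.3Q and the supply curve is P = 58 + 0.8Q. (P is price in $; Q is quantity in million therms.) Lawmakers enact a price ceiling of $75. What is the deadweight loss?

$3178.70 million

Competitive equilibrium: 165 − 0.3Q = 58 + 0.8Q → Q* = 97.2727, P* = 135.8182.
At the ceiling P = 75, quantity supplied = (75 − 58)/0.8 = 21.25.
Willingness to pay at Q' = 21.25: 165 − 0.3·21.25 = 158.625.
ΔQ = 97.2727 − 21.25 = 76.0227; wedge = 158.625 − 75 = 83.625.
The triangle = ½ × 76.0227 × 83.625 = $3178.70 million.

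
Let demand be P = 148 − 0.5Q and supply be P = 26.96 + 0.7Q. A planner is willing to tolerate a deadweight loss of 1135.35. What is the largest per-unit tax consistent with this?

52.2

Competitive equilibrium: 148 − 0.5Q = 26.96 + 0.7Q → Q* = 100.8667, P* = 97.5667.
A tax t gives ΔQ = t/1.2 and wedge t, so DWL = t²/2.4.
t²/2.4 = 1135.35 → t² = 2724.84 → t = 52.2.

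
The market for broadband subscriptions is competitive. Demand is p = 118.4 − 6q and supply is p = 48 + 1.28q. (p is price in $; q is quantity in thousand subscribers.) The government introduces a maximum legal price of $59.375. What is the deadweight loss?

$2.24 thousand

Competitive equilibrium: 118.4 − 6q = 48 + 1.28q → q* = 9.6703, p* = 60.378.
At the ceiling p = 59.375, quantity supplied = (59.375 − 48)/1.28 = 8.8867.
Willingness to pay at q' = 8.8867: 118.4 − 6·8.8867 = 65.0798.
Δq = 9.6703 − 8.8867 = 0.7836; wedge = 65.0798 − 59.375 = 5.7048.
Deadweight loss = ½ × 0.7836 × 5.7048 = $2.24 thousand.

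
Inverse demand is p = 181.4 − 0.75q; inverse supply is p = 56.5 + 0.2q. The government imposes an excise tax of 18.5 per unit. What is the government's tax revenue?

2072

Competitive equilibrium: 181.4 − 0.75q = 56.5 + 0.2q → q* = 131.4737, p* = 82.7947.
With the tax, the buyer price exceeds the seller price by 18.5: (181.4 − 0.75q) − (56.5 + 0.2q) = 18.5 → q' = 112.
Tax revenue = 18.5 × 112 = 2072.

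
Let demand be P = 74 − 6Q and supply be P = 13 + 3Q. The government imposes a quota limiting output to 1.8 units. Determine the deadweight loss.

Competitive equilibrium: 74 − 6Q = 13 + 3Q → Q* = 6.7778, P* = 33.3333.
At Q = 1.8: demand price = 74 − 6·1.8 = 63.2; supply price = 13 + 3·1.8 = 18.4.
ΔQ = 6.7778 − 1.8 = 4.9778; wedge = 63.2 − 18.4 = 44.8.
Deadweight loss = ½ × 4.9778 × 44.8 = 111.50.

111.50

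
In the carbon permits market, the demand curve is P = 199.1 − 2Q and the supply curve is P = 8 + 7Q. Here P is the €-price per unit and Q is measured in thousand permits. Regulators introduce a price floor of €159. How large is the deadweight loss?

Competitive equilibrium: 199.1 − 2Q = 8 + 7Q → Q* = 21.2333, P* = 156.6333.
At the floor P = 159, quantity demanded = (199.1 − 159)/2 = 20.05.
Sellers' marginal cost at Q' = 20.05: 8 + 7·20.05 = 148.35.
ΔQ = 21.2333 − 20.05 = 1.1833; wedge = 159 − 148.35 = 10.65.
Welfare loss = ½ × 1.1833 × 10.65 = €6.30 thousand.

€6.30 thousand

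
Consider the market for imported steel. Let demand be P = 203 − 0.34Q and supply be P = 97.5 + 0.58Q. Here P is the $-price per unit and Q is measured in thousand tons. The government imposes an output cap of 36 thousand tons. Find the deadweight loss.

Competitive equilibrium: 203 − 0.34Q = 97.5 + 0.58Q → Q* = 114.6739, P* = 164.0109.
At Q = 36: demand price = 203 − 0.34·36 = 190.76; supply price = 97.5 + 0.58·36 = 118.38.
ΔQ = 114.6739 − 36 = 78.6739; wedge = 190.76 − 118.38 = 72.38.
The triangle = ½ × 78.6739 × 72.38 = $2847.21 thousand.

$2847.21 thousand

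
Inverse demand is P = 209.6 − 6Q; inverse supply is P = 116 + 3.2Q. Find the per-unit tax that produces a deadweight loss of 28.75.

Competitive equilibrium: 209.6 − 6Q = 116 + 3.2Q → Q* = 10.1739, P* = 148.5565.
A tax t gives ΔQ = t/9.2 and wedge t, so DWL = t²/18.4.
t²/18.4 = 28.75 → t² = 529 → t = 23.

23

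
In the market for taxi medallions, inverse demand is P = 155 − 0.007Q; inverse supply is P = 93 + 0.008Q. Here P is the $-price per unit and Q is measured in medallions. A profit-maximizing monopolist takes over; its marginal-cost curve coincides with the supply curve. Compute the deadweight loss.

$12972.18

Competitive equilibrium: 155 − 0.007Q = 93 + 0.008Q → Q* = 4133.33333, P* = 126.06667.
Marginal revenue: MR = 155 − 0.014Q. Set MR = MC: 155 − 0.014Q = 93 + 0.008Q → Q_m = 2818.18182.
Price P_m = 155 − 0.007·2818.18182 = 135.27273; MC(Q_m) = 93 + 0.008·2818.18182 = 115.54545.
Competitive Q* = 4133.33333, so ΔQ = 1315.15151; wedge = 135.27273 − 115.54545 = 19.72728.
Welfare loss = ½ × 1315.15151 × 19.72728 = $12972.18.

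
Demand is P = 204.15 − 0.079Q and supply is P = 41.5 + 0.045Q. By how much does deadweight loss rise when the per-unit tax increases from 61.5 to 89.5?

Competitive equilibrium: 204.15 − 0.079Q = 41.5 + 0.045Q → Q* = 1311.6935, P* = 100.5262.
For a per-unit tax t: ΔQ = t/0.124, so DWL = ½·t·(t/0.124) = t²/0.248.
At t = 61.5: DWL = 15251.008. At t = 89.5: DWL = 32299.395.
Increase = 32299.395 − 15251.008 = 17048.39.

17048.39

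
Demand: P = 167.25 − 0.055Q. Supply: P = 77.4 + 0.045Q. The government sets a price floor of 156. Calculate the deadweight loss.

24078.65

Competitive equilibrium: 167.25 − 0.055Q = 77.4 + 0.045Q → Q* = 898.5, P* = 117.8325.
At the floor P = 156, quantity demanded = (167.25 − 156)/0.055 = 204.545455.
Sellers' marginal cost at Q' = 204.545455: 77.4 + 0.045·204.545455 = 86.604545.
ΔQ = 898.5 − 204.545455 = 693.954545; wedge = 156 − 86.604545 = 69.395455.
Welfare loss = ½ × 693.954545 × 69.395455 = 24078.65.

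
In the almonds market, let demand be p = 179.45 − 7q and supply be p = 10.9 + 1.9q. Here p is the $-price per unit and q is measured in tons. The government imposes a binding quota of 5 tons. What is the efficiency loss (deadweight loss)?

$864.52

Competitive equilibrium: 179.45 − 7q = 10.9 + 1.9q → q* = 18.9382, p* = 46.8826.
At q = 5: demand price = 179.45 − 7·5 = 144.45; supply price = 10.9 + 1.9·5 = 20.4.
Δq = 18.9382 − 5 = 13.9382; wedge = 144.45 − 20.4 = 124.05.
The triangle = ½ × 13.9382 × 124.05 = $864.52.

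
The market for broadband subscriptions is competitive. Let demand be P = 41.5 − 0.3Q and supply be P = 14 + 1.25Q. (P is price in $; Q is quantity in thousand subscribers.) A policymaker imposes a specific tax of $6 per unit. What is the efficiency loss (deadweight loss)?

Competitive equilibrium: 41.5 − 0.3Q = 14 + 1.25Q → Q* = 17.7419, P* = 36.1774.
With the tax, the buyer price exceeds the seller price by 6: (41.5 − 0.3Q) − (14 + 1.25Q) = 6 → Q' = 13.871.
ΔQ = 17.7419 − 13.871 = 3.8709; the wedge equals the tax, 6.
Deadweight loss = ½ × 3.8709 × 6 = $11.61 thousand.

$11.61 thousand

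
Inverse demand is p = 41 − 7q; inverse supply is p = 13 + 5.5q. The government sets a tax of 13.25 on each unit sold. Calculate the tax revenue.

Competitive equilibrium: 41 − 7q = 13 + 5.5q → q* = 2.24, p* = 25.32.
With the tax, the buyer price exceeds the seller price by 13.25: (41 − 7q) − (13 + 5.5q) = 13.25 → q' = 1.18.
Tax revenue = 13.25 × 1.18 = 15.635.

15.635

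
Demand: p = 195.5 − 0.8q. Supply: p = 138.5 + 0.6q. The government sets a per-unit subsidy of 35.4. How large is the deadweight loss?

Competitive equilibrium: 195.5 − 0.8q = 138.5 + 0.6q → q* = 40.7143, p* = 162.9286.
The subsidy lowers effective supply by 35.4: p = 103.1 + 0.6q.
New quantity: 195.5 − 0.8q = 103.1 + 0.6q → q' = 66.
Overproduction Δq = 66 − 40.7143 = 25.2857; wedge = subsidy = 35.4.
Deadweight loss = ½ × 25.2857 × 35.4 = 447.56.

447.56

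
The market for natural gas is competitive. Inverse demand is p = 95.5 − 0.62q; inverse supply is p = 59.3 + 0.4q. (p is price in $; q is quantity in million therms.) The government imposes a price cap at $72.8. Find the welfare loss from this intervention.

$1.54 million

Competitive equilibrium: 95.5 − 0.62q = 59.3 + 0.4q → q* = 35.4902, p* = 73.4961.
At the ceiling p = 72.8, quantity supplied = (72.8 − 59.3)/0.4 = 33.75.
Willingness to pay at q' = 33.75: 95.5 − 0.62·33.75 = 74.575.
Δq = 35.4902 − 33.75 = 1.7402; wedge = 74.575 − 72.8 = 1.775.
Deadweight loss = ½ × 1.7402 × 1.775 = $1.54 million.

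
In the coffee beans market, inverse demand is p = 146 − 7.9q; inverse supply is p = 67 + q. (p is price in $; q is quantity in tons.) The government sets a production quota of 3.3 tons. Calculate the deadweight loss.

$138.38

Competitive equilibrium: 146 − 7.9q = 67 + q → q* = 8.8764, p* = 75.8764.
At q = 3.3: demand price = 146 − 7.9·3.3 = 119.93; supply price = 67 + 1·3.3 = 70.3.
Δq = 8.8764 − 3.3 = 5.5764; wedge = 119.93 − 70.3 = 49.63.
Welfare loss = ½ × 5.5764 × 49.63 = $138.38.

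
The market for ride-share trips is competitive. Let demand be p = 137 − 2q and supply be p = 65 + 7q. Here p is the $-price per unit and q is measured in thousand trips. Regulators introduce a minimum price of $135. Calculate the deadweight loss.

$220.50 thousand

Competitive equilibrium: 137 − 2q = 65 + 7q → q* = 8, p* = 121.
At the floor p = 135, quantity demanded = (137 − 135)/2 = 1.
Sellers' marginal cost at q' = 1: 65 + 7·1 = 72.
Δq = 8 − 1 = 7; wedge = 135 − 72 = 63.
Welfare loss = ½ × 7 × 63 = $220.50 thousand.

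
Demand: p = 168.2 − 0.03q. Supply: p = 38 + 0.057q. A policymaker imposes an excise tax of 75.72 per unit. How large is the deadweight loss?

Competitive equilibrium: 168.2 − 0.03q = 38 + 0.057q → q* = 1496.551724, p* = 123.303448.
With the tax, the buyer price exceeds the seller price by 75.72: (168.2 − 0.03q) − (38 + 0.057q) = 75.72 → q' = 626.206897.
Δq = 1496.551724 − 626.206897 = 870.344827; the wedge equals the tax, 75.72.
Welfare loss = ½ × 870.344827 × 75.72 = 32951.26.

32951.26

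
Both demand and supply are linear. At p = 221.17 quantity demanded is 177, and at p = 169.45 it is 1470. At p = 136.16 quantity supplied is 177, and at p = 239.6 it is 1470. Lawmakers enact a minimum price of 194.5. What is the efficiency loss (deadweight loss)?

104.17

Demand slope = (169.45 − 221.17)/(1470 − 177) = −0.04, so p = 228.25 − 0.04q.
Supply slope = (239.6 − 136.16)/(1470 − 177) = 0.08, so p = 122 + 0.08q.
Competitive equilibrium: 228.25 − 0.04q = 122 + 0.08q → q* = 885.4167, p* = 192.8333.
At the floor p = 194.5, quantity demanded = (228.25 − 194.5)/0.04 = 843.75.
Sellers' marginal cost at q' = 843.75: 122 + 0.08·843.75 = 189.5.
Δq = 885.4167 − 843.75 = 41.6667; wedge = 194.5 − 189.5 = 5.
Welfare loss = ½ × 41.6667 × 5 = 104.17.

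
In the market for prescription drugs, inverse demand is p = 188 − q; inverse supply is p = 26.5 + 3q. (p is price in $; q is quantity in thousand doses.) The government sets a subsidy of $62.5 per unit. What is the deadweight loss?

$488.28 thousand

Competitive equilibrium: 188 − q = 26.5 + 3q → q* = 40.375, p* = 147.625.
The subsidy lowers effective supply by 62.5: p = 3q − 36.
New quantity: 188 − q = 3q − 36 → q' = 56.
Overproduction Δq = 56 − 40.375 = 15.625; wedge = subsidy = 62.5.
Deadweight loss = ½ × 15.625 × 62.5 = $488.28 thousand.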